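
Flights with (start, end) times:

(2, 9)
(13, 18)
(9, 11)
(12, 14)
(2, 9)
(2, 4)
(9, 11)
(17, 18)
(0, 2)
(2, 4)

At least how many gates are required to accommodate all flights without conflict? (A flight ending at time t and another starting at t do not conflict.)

Count concurrent intervals with a sweep; the peak is the room count.
Events (time:±→running): 0:+→1 2:-→0 2:+→1 2:+→2 2:+→3 2:+→4 … peak 4.

4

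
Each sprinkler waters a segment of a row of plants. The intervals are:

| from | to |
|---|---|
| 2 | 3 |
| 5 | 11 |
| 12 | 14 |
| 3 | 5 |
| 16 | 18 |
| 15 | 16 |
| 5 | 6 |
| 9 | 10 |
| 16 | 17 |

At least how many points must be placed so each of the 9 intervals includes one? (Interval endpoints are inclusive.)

5

Process intervals by earliest right end; each time one isn't hit yet, stab at its right endpoint.
Sorted: [2,3] [3,5] [5,6] [9,10] [5,11] [12,14] [15,16] [16,17] [16,18]
{[2,3],[3,5]} hit by 3; {[5,6]} hit by 6; {[9,10],[5,11]} hit by 10; {[12,14]} hit by 14; {[15,16],[16,17],[16,18]} hit by 16.
Points: 3, 6, 10, 14, 16 (5 total).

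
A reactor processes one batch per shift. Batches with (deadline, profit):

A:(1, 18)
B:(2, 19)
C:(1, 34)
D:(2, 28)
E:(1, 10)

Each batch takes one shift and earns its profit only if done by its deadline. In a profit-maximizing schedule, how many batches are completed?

2

By profit: C(d1,34), D(d2,28), B(d2,19), A(d1,18), E(d1,10)
C→slot 1; D→slot 2; B skipped; A skipped; E skipped.
2 of 5 scheduled.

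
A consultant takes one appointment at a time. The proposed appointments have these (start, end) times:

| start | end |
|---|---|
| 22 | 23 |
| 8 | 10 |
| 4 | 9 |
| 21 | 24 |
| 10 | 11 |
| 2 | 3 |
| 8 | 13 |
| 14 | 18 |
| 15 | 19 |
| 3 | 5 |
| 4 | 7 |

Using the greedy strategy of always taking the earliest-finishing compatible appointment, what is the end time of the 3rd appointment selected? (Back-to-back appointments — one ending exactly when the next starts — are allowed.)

10

Sort by end time and greedily take each interval whose start is ≥ the last chosen end.
Sorted by end: (2,3)  (3,5)  (4,7)  (4,9)  (8,10)  (10,11)  (8,13)  (14,18)  (15,19)  (22,23)  (21,24)
take (2,3); take (3,5); take (8,10); take (10,11); take (14,18); skip (15,19); take (22,23); skip (21,24).
Selected: (2,3) (3,5) (8,10) (10,11) (14,18) (22,23)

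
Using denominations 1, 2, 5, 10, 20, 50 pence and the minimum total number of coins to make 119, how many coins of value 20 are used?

119 − 2×50→19 − 1×10→9 − 1×5→4 − 2×2→0
Count of 20: 0

0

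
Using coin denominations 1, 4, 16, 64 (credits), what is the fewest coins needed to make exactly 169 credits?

169 − 2×64→41 − 2×16→9 − 2×4→1 − 1×1→0
Total coins = 2 + 2 + 2 + 1 = 7

7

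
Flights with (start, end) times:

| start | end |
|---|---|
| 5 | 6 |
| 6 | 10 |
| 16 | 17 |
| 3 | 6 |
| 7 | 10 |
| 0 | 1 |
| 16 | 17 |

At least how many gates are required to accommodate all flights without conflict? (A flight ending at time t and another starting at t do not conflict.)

The answer is the maximum number of intervals overlapping at any instant.
Events (time:±→running): 0:+→1 1:-→0 3:+→1 5:+→2 … peak 2.

2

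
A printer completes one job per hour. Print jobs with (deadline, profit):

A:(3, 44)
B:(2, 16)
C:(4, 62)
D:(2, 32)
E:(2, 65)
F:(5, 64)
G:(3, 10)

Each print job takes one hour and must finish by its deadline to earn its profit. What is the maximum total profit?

267

Take jobs in profit order; each goes to the latest open slot no later than its deadline.
By profit: E(d2,65), F(d5,64), C(d4,62), A(d3,44), D(d2,32), B(d2,16), G(d3,10)
E→slot 2; F→slot 5; C→slot 4; A→slot 3; D→slot 1; B skipped; G skipped.
Profit = 32 + 65 + 44 + 62 + 64 = 267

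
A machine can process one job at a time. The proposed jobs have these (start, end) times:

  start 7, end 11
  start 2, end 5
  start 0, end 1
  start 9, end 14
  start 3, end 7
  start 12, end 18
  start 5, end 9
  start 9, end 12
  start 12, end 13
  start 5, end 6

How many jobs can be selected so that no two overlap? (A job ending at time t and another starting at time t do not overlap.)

By end time: (0,1), (2,5), (5,6), (3,7), (5,9), (7,11), (9,12), (12,13), (9,14), (12,18).
Pick (0,1); next start ≥ 1 → (2,5); next start ≥ 5 → (5,6); next start ≥ 6 → (7,11); next start ≥ 11 → (12,13).
Selected 5 jobs.

5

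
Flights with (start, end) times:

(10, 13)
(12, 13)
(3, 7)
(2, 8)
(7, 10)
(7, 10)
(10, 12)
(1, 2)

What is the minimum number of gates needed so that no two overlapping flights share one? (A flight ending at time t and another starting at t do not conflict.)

3

Events (time:±→running): 1:+→1 2:-→0 2:+→1 3:+→2 7:-→1 7:+→2 7:+→3 … peak 3.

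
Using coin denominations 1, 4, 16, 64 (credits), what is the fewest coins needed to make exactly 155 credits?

8

155 = 2×64 + 1×16 + 2×4 + 3×1
Total coins = 2 + 1 + 2 + 3 = 8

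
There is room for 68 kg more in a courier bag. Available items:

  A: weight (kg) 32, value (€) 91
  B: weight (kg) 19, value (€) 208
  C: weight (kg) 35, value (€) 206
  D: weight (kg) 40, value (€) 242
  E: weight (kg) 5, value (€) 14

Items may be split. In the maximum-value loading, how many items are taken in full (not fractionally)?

2

Greedy by value/weight ratio, highest first.
Ratios (sorted): B 10.95, D 6.05, C 5.89, A 2.84, E 2.80
take B (19 @ 208); take D (40 @ 242); take 9/35 of C → 52.97. Capacity used 68/68.
2 item(s) taken whole; one partial (take 9/35 of C).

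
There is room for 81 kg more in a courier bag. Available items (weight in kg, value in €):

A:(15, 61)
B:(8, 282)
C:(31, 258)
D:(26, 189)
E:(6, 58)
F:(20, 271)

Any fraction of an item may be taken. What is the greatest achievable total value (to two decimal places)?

985.31

Greedy by value/weight ratio, highest first.
Order: B (282/8=35.25) > F (271/20=13.55) > E (58/6=9.67) > C (258/31=8.32) > D (189/26=7.27) > A (61/15=4.07)
Fill: take B (8 @ 282) → take F (20 @ 271) → take E (6 @ 58) → take C (31 @ 258) → take 16/26 of D → 116.31; 81/81 used.
Total value = 985.31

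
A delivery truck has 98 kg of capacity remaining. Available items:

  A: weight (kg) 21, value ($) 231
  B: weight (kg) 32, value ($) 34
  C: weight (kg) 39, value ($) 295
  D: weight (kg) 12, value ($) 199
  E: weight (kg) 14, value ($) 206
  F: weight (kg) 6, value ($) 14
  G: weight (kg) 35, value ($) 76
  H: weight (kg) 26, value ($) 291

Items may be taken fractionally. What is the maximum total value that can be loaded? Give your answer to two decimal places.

1116.10

Order: D (199/12=16.58) > E (206/14=14.71) > H (291/26=11.19) > A (231/21=11.00) > C (295/39=7.56) > F (14/6=2.33) > G (76/35=2.17) > B (34/32=1.06)
Fill: take D (12 @ 199) → take E (14 @ 206) → take H (26 @ 291) → take A (21 @ 231) → take 25/39 of C → 189.10; 98/98 used.
Total value = 1116.10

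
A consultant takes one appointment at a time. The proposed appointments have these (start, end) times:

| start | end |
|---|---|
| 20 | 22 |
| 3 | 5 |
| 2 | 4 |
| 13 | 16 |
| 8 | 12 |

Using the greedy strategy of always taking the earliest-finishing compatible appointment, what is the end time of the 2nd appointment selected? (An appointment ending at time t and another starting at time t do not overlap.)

12

Order by finish time; keep every interval that doesn't clash with the previous kept one.
Sorted by end: (2,4)  (3,5)  (8,12)  (13,16)  (20,22)
take (2,4); take (8,12); take (13,16); take (20,22).
Selected: (2,4) (8,12) (13,16) (20,22)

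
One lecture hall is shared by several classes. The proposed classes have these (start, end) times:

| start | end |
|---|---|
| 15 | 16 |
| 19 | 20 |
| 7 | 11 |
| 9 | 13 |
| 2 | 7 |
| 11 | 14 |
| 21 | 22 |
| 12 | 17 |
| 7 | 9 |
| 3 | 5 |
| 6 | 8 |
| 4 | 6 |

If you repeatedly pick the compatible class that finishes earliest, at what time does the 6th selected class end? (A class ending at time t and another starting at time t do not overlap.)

Order by finish time; keep every interval that doesn't clash with the previous kept one.
Sorted by end: (3,5)  (4,6)  (2,7)  (6,8)  (7,9)  (7,11)  (9,13)  (11,14)  (15,16)  (12,17)  (19,20)  (21,22)
take (3,5); skip (4,6); take (6,8); skip (7,11); take (9,13); take (15,16); skip (12,17); take (19,20); take (21,22).
Selected: (3,5) (6,8) (9,13) (15,16) (19,20) (21,22)

22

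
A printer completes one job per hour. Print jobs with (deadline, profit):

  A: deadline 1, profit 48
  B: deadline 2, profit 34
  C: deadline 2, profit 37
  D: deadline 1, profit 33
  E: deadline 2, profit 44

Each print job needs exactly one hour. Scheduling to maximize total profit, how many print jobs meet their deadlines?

2

Profit order: A=48 E=44 C=37 B=34 D=33
Assign: A→slot 1, E→slot 2, C skipped, B skipped, D skipped.
Slots: [1:A] [2:E]
2 of 5 scheduled.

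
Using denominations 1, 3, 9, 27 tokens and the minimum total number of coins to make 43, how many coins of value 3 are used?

2

43 − 1×27→16 − 1×9→7 − 2×3→1 − 1×1→0
Count of 3: 2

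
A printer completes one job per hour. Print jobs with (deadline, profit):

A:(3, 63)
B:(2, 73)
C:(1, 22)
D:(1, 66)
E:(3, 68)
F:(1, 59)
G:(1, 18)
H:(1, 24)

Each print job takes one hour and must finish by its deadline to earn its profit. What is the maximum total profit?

207

By profit: B(d2,73), E(d3,68), D(d1,66), A(d3,63), F(d1,59), H(d1,24), C(d1,22), G(d1,18)
B→slot 2; E→slot 3; D→slot 1; A skipped; F skipped; H skipped; C skipped; G skipped.
Profit = 66 + 73 + 68 = 207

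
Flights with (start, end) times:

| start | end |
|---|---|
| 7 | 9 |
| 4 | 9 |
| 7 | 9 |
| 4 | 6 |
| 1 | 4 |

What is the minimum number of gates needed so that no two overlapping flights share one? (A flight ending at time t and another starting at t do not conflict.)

3

Events (time:±→running): 1:+→1 4:-→0 4:+→1 4:+→2 6:-→1 7:+→2 7:+→3 … peak 3.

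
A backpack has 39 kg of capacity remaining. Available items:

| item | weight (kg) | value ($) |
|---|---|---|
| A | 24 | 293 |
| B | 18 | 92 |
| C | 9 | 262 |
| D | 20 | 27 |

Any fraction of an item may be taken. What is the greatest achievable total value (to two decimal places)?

585.67

Ratios (sorted): C 29.11, A 12.21, B 5.11, D 1.35
take C (9 @ 262); take A (24 @ 293); take 6/18 of B → 30.67. Capacity used 39/39.
Total value = 585.67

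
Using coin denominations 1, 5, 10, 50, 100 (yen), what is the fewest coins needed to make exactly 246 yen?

Greedy: take as many of the largest coin as possible, then repeat with the remainder.
246 − 2×100→46 − 4×10→6 − 1×5→1 − 1×1→0
Total coins = 2 + 4 + 1 + 1 = 8

8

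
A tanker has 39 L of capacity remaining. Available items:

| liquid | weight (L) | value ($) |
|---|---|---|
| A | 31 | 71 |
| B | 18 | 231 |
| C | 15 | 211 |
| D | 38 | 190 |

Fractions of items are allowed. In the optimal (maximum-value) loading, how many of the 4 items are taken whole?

2

Greedy by value/weight ratio, highest first.
Ratios (sorted): C 14.07, B 12.83, D 5.00, A 2.29
take C (15 @ 211); take B (18 @ 231); take 6/38 of D → 30.00. Capacity used 39/39.
2 item(s) taken whole; one partial (take 6/38 of D).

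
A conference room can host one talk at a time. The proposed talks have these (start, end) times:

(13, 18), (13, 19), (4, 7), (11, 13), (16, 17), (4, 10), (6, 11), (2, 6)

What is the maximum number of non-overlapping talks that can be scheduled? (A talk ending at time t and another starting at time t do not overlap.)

4

Greedy by earliest finish: after sorting by end time, pick each interval compatible with the last pick.
Sorted by end: (2,6)  (4,7)  (4,10)  (6,11)  (11,13)  (16,17)  (13,18)  (13,19)
take (2,6); skip (4,7); take (6,11); take (11,13); take (16,17); skip (13,18); skip (13,19).
Selected 4 talks.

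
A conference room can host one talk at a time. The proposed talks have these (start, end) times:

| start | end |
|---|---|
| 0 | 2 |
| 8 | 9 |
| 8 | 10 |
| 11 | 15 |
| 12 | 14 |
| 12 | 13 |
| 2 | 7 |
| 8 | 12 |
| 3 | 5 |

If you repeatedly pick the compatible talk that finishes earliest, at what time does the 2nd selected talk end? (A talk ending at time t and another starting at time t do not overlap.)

Sorted by end: (0,2)  (3,5)  (2,7)  (8,9)  (8,10)  (8,12)  (12,13)  (12,14)  (11,15)
take (0,2); take (3,5); skip (2,7); take (8,9); take (12,13).
Selected: (0,2) (3,5) (8,9) (12,13)

5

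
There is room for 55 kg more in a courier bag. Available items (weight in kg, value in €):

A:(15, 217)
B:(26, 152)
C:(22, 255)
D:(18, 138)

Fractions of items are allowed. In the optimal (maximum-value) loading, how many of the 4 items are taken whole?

3

Sort by value per unit weight and fill in that order.
Order: A (217/15=14.47) > C (255/22=11.59) > D (138/18=7.67) > B (152/26=5.85)
Fill: take A (15 @ 217) → take C (22 @ 255) → take D (18 @ 138); 55/55 used.
3 item(s) taken whole.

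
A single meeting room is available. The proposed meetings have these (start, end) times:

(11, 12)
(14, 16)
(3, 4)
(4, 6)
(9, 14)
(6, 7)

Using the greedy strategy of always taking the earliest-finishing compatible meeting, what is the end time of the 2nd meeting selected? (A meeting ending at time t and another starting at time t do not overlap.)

By end time: (3,4), (4,6), (6,7), (11,12), (9,14), (14,16).
Pick (3,4); next start ≥ 4 → (4,6); next start ≥ 6 → (6,7); next start ≥ 7 → (11,12); next start ≥ 12 → (14,16).
Selected: (3,4) (4,6) (6,7) (11,12) (14,16)

6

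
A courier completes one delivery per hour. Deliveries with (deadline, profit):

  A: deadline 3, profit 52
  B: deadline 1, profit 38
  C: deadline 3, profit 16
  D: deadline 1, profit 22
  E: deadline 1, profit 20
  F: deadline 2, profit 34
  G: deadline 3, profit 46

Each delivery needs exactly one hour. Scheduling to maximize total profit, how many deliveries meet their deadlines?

Profit order: A=52 G=46 B=38 F=34 D=22 E=20 C=16
Assign: A→slot 3, G→slot 2, B→slot 1, F skipped, D skipped, E skipped, C skipped.
Slots: [1:B] [2:G] [3:A]
3 of 7 scheduled.

3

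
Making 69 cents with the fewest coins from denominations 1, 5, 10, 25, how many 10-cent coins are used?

Use the largest denomination that fits, subtract, and repeat.
69 − 2×25→19 − 1×10→9 − 1×5→4 − 4×1→0
Count of 10: 1

1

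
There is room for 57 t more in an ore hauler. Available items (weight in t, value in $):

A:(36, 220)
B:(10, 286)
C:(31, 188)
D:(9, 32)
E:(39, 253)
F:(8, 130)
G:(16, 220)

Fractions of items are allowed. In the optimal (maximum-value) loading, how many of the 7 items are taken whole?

3

Ratios (sorted): B 28.60, F 16.25, G 13.75, E 6.49, A 6.11, C 6.06, D 3.56
take B (10 @ 286); take F (8 @ 130); take G (16 @ 220); take 23/39 of E → 149.21. Capacity used 57/57.
3 item(s) taken whole; one partial (take 23/39 of E).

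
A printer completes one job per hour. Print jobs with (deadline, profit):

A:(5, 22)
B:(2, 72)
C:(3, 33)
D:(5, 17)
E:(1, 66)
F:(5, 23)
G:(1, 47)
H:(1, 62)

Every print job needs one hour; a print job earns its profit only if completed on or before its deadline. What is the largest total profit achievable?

By profit: B(d2,72), E(d1,66), H(d1,62), G(d1,47), C(d3,33), F(d5,23), A(d5,22), D(d5,17)
B→slot 2; E→slot 1; H skipped; G skipped; C→slot 3; F→slot 5; A→slot 4; D skipped.
Profit = 66 + 72 + 33 + 22 + 23 = 216

216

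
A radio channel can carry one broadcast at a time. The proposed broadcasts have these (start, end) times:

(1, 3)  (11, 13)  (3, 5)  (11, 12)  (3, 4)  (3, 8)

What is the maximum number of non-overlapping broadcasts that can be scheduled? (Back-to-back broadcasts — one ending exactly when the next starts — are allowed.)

By end time: (1,3), (3,4), (3,5), (3,8), (11,12), (11,13).
Pick (1,3); next start ≥ 3 → (3,4); next start ≥ 4 → (11,12).
Selected 3 broadcasts.

3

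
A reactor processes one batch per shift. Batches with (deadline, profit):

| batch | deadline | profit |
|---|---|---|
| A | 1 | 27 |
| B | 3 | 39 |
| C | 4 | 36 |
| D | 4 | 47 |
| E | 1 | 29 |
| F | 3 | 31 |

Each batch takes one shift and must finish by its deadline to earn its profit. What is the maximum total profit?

Sort by profit descending; place each in the latest free slot ≤ its deadline.
By profit: D(d4,47), B(d3,39), C(d4,36), F(d3,31), E(d1,29), A(d1,27)
D→slot 4; B→slot 3; C→slot 2; F→slot 1; E skipped; A skipped.
Profit = 31 + 36 + 39 + 47 = 153

153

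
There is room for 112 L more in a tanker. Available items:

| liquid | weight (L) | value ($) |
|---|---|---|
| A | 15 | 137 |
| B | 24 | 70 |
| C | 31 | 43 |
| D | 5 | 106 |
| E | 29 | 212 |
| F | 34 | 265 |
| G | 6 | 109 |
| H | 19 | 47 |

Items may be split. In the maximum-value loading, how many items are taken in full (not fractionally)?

5

Order: D (106/5=21.20) > G (109/6=18.17) > A (137/15=9.13) > F (265/34=7.79) > E (212/29=7.31) > B (70/24=2.92) > H (47/19=2.47) > C (43/31=1.39)
Fill: take D (5 @ 106) → take G (6 @ 109) → take A (15 @ 137) → take F (34 @ 265) → take E (29 @ 212) → take 23/24 of B → 67.08; 112/112 used.
5 item(s) taken whole; one partial (take 23/24 of B).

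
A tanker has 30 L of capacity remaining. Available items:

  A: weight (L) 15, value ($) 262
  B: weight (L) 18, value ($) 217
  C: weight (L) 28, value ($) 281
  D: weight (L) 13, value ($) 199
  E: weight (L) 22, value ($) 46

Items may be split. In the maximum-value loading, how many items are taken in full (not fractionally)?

Sort by value per unit weight and fill in that order.
Order: A (262/15=17.47) > D (199/13=15.31) > B (217/18=12.06) > C (281/28=10.04) > E (46/22=2.09)
Fill: take A (15 @ 262) → take D (13 @ 199) → take 2/18 of B → 24.11; 30/30 used.
2 item(s) taken whole; one partial (take 2/18 of B).

2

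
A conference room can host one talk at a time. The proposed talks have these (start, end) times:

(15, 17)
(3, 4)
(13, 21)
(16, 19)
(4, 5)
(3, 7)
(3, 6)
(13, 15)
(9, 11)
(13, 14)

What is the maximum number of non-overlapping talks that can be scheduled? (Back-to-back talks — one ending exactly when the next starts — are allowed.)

Sorted by end: (3,4)  (4,5)  (3,6)  (3,7)  (9,11)  (13,14)  (13,15)  (15,17)  (16,19)  (13,21)
take (3,4); take (4,5); take (9,11); take (13,14); take (15,17).
Selected 5 talks.

5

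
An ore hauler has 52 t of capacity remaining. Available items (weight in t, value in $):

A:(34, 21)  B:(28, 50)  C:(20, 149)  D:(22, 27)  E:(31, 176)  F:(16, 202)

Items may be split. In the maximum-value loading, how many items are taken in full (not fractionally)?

2

Greedy by value/weight ratio, highest first.
Order: F (202/16=12.62) > C (149/20=7.45) > E (176/31=5.68) > B (50/28=1.79) > D (27/22=1.23) > A (21/34=0.62)
Fill: take F (16 @ 202) → take C (20 @ 149) → take 16/31 of E → 90.84; 52/52 used.
2 item(s) taken whole; one partial (take 16/31 of E).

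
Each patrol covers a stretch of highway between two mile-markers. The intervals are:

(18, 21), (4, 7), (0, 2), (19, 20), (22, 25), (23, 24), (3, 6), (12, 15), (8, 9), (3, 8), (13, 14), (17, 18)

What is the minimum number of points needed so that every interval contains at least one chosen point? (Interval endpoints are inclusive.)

Process intervals by earliest right end; each time one isn't hit yet, stab at its right endpoint.
By right end: [0,2]  [3,6]  [4,7]  [3,8]  [8,9]  [13,14]  [12,15]  [17,18]  [19,20]  [18,21]  [23,24]  [22,25]
[0,2] uncovered → point at 2; [3,6] uncovered → point at 6; [8,9] uncovered → point at 9; [13,14] uncovered → point at 14; [17,18] uncovered → point at 18; [19,20] uncovered → point at 20; [23,24] uncovered → point at 24.
Points: 2, 6, 9, 14, 18, 20, 24 (7 total).

7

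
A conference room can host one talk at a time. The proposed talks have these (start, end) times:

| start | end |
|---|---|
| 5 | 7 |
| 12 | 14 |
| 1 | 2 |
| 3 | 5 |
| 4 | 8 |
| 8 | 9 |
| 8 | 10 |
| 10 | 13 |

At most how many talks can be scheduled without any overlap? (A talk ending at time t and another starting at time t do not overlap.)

Sorted by end: (1,2)  (3,5)  (5,7)  (4,8)  (8,9)  (8,10)  (10,13)  (12,14)
take (1,2); take (3,5); take (5,7); take (8,9); take (10,13).
Selected 5 talks.

5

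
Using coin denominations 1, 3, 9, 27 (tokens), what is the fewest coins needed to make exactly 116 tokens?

116 = 4×27 + 2×3 + 2×1
Total coins = 4 + 2 + 2 = 8

8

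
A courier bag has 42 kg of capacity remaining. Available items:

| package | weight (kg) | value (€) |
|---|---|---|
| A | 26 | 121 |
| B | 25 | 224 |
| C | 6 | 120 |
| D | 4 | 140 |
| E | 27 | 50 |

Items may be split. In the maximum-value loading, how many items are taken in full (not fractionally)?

3

Ratios (sorted): D 35.00, C 20.00, B 8.96, A 4.65, E 1.85
take D (4 @ 140); take C (6 @ 120); take B (25 @ 224); take 7/26 of A → 32.58. Capacity used 42/42.
3 item(s) taken whole; one partial (take 7/26 of A).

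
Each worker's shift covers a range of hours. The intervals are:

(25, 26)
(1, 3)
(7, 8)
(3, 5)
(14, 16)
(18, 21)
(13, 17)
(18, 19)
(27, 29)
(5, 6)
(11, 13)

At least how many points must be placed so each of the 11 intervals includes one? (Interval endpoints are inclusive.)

Sort by right endpoint; whenever an interval is uncovered, place a point at its right end.
By right end: [1,3]  [3,5]  [5,6]  [7,8]  [11,13]  [14,16]  [13,17]  [18,19]  [18,21]  [25,26]  [27,29]
[1,3] uncovered → point at 3; [5,6] uncovered → point at 6; [7,8] uncovered → point at 8; [11,13] uncovered → point at 13; [14,16] uncovered → point at 16; [18,19] uncovered → point at 19; [25,26] uncovered → point at 26; [27,29] uncovered → point at 29.
Points: 3, 6, 8, 13, 16, 19, 26, 29 (8 total).

8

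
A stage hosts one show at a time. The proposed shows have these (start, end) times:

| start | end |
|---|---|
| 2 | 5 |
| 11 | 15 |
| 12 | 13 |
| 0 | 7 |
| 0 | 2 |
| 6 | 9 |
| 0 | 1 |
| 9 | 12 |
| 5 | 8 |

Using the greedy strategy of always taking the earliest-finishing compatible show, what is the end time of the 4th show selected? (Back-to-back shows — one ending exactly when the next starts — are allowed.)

Sort by end time and greedily take each interval whose start is ≥ the last chosen end.
By end time: (0,1), (0,2), (2,5), (0,7), (5,8), (6,9), (9,12), (12,13), (11,15).
Pick (0,1); next start ≥ 1 → (2,5); next start ≥ 5 → (5,8); next start ≥ 8 → (9,12); next start ≥ 12 → (12,13).
Selected: (0,1) (2,5) (5,8) (9,12) (12,13)

12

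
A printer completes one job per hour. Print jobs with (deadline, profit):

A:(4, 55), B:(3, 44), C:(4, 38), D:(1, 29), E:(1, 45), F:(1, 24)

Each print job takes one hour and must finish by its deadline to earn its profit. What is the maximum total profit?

182

Sort by profit descending; place each in the latest free slot ≤ its deadline.
By profit: A(d4,55), E(d1,45), B(d3,44), C(d4,38), D(d1,29), F(d1,24)
A→slot 4; E→slot 1; B→slot 3; C→slot 2; D skipped; F skipped.
Profit = 45 + 38 + 44 + 55 = 182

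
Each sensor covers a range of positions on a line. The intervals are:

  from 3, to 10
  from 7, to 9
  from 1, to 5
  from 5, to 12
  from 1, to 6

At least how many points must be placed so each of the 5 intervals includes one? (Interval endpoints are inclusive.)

2

Sort by right endpoint; whenever an interval is uncovered, place a point at its right end.
Sorted: [1,5] [1,6] [7,9] [3,10] [5,12]
{[1,5],[1,6]} hit by 5; {[7,9],[3,10],[5,12]} hit by 9.
Points: 5, 9 (2 total).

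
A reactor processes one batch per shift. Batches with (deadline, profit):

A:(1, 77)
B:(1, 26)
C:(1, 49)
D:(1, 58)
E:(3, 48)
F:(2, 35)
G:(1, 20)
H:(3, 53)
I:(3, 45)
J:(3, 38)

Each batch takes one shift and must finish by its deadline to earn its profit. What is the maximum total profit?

Sort by profit descending; place each in the latest free slot ≤ its deadline.
Profit order: A=77 D=58 H=53 C=49 E=48 I=45 J=38 F=35 B=26 G=20
Assign: A→slot 1, D skipped, H→slot 3, C skipped, E→slot 2, I skipped, J skipped, F skipped, B skipped, G skipped.
Slots: [1:A] [2:E] [3:H]
Profit = 77 + 48 + 53 = 178

178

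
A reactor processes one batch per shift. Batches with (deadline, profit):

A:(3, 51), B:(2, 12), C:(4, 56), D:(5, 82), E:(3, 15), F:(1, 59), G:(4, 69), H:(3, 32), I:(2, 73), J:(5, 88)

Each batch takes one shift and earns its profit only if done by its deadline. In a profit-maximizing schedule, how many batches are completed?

5

Take jobs in profit order; each goes to the latest open slot no later than its deadline.
By profit: J(d5,88), D(d5,82), I(d2,73), G(d4,69), F(d1,59), C(d4,56), A(d3,51), H(d3,32), E(d3,15), B(d2,12)
J→slot 5; D→slot 4; I→slot 2; G→slot 3; F→slot 1; C skipped; A skipped; H skipped; E skipped; B skipped.
5 of 10 scheduled.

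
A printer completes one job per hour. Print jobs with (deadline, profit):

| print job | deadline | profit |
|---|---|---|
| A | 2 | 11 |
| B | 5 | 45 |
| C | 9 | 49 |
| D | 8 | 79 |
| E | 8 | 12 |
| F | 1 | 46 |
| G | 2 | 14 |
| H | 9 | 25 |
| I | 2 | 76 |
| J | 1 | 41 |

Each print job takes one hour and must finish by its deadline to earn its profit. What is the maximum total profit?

332

By profit: D(d8,79), I(d2,76), C(d9,49), F(d1,46), B(d5,45), J(d1,41), H(d9,25), G(d2,14), E(d8,12), A(d2,11)
D→slot 8; I→slot 2; C→slot 9; F→slot 1; B→slot 5; J skipped; H→slot 7; G skipped; E→slot 6; A skipped.
Profit = 46 + 76 + 45 + 12 + 25 + 79 + 49 = 332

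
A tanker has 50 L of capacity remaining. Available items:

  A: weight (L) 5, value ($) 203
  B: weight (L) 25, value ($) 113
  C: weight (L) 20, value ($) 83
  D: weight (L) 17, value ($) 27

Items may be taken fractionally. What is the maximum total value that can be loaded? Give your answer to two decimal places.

Ratios (sorted): A 40.60, B 4.52, C 4.15, D 1.59
take A (5 @ 203); take B (25 @ 113); take C (20 @ 83). Capacity used 50/50.
Total value = 399.00

399.00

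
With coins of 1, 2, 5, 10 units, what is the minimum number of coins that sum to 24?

Use the largest denomination that fits, subtract, and repeat.
24 − 2×10→4 − 2×2→0
Total coins = 2 + 2 = 4

4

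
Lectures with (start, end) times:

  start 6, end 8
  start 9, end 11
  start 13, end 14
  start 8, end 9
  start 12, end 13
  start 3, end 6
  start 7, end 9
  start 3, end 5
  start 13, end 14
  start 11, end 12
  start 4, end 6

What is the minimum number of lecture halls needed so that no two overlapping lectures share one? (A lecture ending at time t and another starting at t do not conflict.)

3

Events (time:±→running): 3:+→1 3:+→2 4:+→3 … peak 3.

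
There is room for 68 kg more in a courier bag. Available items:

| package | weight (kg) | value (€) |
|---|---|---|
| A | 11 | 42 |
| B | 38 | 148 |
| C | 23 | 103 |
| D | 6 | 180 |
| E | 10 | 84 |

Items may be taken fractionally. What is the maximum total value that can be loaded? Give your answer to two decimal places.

479.95

Greedy by value/weight ratio, highest first.
Ratios (sorted): D 30.00, E 8.40, C 4.48, B 3.89, A 3.82
take D (6 @ 180); take E (10 @ 84); take C (23 @ 103); take 29/38 of B → 112.95. Capacity used 68/68.
Total value = 479.95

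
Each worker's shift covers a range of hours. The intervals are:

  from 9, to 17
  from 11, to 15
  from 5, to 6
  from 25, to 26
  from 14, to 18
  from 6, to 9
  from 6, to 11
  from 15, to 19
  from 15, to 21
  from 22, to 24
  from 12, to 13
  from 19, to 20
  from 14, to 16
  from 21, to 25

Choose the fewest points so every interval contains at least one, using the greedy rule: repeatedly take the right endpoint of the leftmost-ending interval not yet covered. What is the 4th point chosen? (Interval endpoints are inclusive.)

Process intervals by earliest right end; each time one isn't hit yet, stab at its right endpoint.
Sorted: [5,6] [6,9] [6,11] [12,13] [11,15] [14,16] [9,17] [14,18] [15,19] [19,20] [15,21] [22,24] [21,25] [25,26]
{[5,6],[6,9],[6,11]} hit by 6; {[12,13],[11,15]} hit by 13; {[14,16],[9,17],[14,18],[15,19]} hit by 16; {[19,20],[15,21]} hit by 20; {[22,24],[21,25]} hit by 24; {[25,26]} hit by 26.
Points: 6, 13, 16, 20, 24, 26 (6 total).

20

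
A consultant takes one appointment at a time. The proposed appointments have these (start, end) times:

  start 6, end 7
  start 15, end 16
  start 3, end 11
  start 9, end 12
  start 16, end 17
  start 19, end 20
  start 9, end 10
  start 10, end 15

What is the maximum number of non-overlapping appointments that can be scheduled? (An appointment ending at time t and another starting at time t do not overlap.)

6

Greedy by earliest finish: after sorting by end time, pick each interval compatible with the last pick.
By end time: (6,7), (9,10), (3,11), (9,12), (10,15), (15,16), (16,17), (19,20).
Pick (6,7); next start ≥ 7 → (9,10); next start ≥ 10 → (10,15); next start ≥ 15 → (15,16); next start ≥ 16 → (16,17); next start ≥ 17 → (19,20).
Selected 6 appointments.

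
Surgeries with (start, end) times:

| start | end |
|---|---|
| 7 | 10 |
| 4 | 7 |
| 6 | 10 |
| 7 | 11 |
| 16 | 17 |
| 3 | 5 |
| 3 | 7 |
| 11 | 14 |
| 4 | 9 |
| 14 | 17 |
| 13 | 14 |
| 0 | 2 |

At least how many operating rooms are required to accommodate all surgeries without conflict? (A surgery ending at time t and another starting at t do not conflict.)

Count concurrent intervals with a sweep; the peak is the room count.
Events (time:±→running): 0:+→1 2:-→0 3:+→1 3:+→2 4:+→3 4:+→4 … peak 4.

4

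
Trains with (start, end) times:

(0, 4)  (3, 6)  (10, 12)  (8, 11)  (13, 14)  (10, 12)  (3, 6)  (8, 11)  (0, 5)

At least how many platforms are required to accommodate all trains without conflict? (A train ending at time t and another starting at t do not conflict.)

The answer is the maximum number of intervals overlapping at any instant.
starts: [0, 0, 3, 3, 8, 8, 10, 10, 13]
ends:   [4, 5, 6, 6, 11, 11, 12, 12, 14]
s0→1 s0→2 s3→3 s3→4  — peak 4.

4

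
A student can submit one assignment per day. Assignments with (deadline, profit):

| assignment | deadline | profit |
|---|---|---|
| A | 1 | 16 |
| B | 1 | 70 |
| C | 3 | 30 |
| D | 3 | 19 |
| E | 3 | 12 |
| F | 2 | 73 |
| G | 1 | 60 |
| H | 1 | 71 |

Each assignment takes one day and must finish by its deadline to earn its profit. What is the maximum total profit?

Profit order: F=73 H=71 B=70 G=60 C=30 D=19 A=16 E=12
Assign: F→slot 2, H→slot 1, B skipped, G skipped, C→slot 3, D skipped, A skipped, E skipped.
Slots: [1:H] [2:F] [3:C]
Profit = 71 + 73 + 30 = 174

174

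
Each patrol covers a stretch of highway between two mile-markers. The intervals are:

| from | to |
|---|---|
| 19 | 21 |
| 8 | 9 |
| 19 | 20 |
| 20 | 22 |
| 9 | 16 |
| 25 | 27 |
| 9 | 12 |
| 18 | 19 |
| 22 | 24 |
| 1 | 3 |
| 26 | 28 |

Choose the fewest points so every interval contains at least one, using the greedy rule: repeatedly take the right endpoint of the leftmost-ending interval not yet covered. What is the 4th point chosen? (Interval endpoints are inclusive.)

22

Process intervals by earliest right end; each time one isn't hit yet, stab at its right endpoint.
By right end: [1,3]  [8,9]  [9,12]  [9,16]  [18,19]  [19,20]  [19,21]  [20,22]  [22,24]  [25,27]  [26,28]
[1,3] uncovered → point at 3; [8,9] uncovered → point at 9; [18,19] uncovered → point at 19; [20,22] uncovered → point at 22; [25,27] uncovered → point at 27.
Points: 3, 9, 19, 22, 27 (5 total).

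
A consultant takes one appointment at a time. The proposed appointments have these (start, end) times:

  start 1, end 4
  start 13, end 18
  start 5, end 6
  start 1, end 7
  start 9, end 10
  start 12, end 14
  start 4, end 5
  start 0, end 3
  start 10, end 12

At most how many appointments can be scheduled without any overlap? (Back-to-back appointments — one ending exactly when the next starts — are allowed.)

6

Order by finish time; keep every interval that doesn't clash with the previous kept one.
By end time: (0,3), (1,4), (4,5), (5,6), (1,7), (9,10), (10,12), (12,14), (13,18).
Pick (0,3); next start ≥ 3 → (4,5); next start ≥ 5 → (5,6); next start ≥ 6 → (9,10); next start ≥ 10 → (10,12); next start ≥ 12 → (12,14).
Selected 6 appointments.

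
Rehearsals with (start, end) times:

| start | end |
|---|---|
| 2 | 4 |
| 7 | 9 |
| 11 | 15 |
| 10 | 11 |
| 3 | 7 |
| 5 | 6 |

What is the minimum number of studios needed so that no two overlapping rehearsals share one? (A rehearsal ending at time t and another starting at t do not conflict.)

2

Count concurrent intervals with a sweep; the peak is the room count.
Events (time:±→running): 2:+→1 3:+→2 … peak 2.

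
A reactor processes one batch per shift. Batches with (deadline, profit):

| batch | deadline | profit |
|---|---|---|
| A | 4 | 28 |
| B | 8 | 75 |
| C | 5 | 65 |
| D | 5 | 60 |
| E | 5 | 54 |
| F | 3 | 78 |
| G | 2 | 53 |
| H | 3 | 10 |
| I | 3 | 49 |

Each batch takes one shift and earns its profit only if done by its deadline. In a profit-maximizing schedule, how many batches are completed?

Profit order: F=78 B=75 C=65 D=60 E=54 G=53 I=49 A=28 H=10
Assign: F→slot 3, B→slot 8, C→slot 5, D→slot 4, E→slot 2, G→slot 1, I skipped, A skipped, H skipped.
Slots: [1:G] [2:E] [3:F] [4:D] [5:C] [8:B]
6 of 9 scheduled.

6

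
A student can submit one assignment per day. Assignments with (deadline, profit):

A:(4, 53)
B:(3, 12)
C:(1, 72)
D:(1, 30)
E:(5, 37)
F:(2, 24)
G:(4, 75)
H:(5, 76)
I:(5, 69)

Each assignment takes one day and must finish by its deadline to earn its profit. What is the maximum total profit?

Sort by profit descending; place each in the latest free slot ≤ its deadline.
By profit: H(d5,76), G(d4,75), C(d1,72), I(d5,69), A(d4,53), E(d5,37), D(d1,30), F(d2,24), B(d3,12)
H→slot 5; G→slot 4; C→slot 1; I→slot 3; A→slot 2; E skipped; D skipped; F skipped; B skipped.
Profit = 72 + 53 + 69 + 75 + 76 = 345

345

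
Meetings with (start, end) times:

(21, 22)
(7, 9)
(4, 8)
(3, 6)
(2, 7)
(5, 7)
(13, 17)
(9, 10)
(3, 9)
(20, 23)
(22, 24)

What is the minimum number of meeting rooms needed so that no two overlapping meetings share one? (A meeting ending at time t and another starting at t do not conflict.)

Count concurrent intervals with a sweep; the peak is the room count.
Events (time:±→running): 2:+→1 3:+→2 3:+→3 4:+→4 5:+→5 … peak 5.

5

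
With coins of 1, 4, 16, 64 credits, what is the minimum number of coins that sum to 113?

5

113 − 1×64→49 − 3×16→1 − 1×1→0
Total coins = 1 + 3 + 1 = 5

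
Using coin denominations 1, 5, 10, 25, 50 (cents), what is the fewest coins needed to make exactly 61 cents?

61 = 1×50 + 1×10 + 1×1
Total coins = 1 + 1 + 1 = 3

3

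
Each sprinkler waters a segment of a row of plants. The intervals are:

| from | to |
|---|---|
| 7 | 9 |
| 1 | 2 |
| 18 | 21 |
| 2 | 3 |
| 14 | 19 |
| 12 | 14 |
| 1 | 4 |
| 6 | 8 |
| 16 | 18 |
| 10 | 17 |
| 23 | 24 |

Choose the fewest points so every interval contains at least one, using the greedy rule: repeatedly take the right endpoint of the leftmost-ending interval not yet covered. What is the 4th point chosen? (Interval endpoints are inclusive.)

18

Process intervals by earliest right end; each time one isn't hit yet, stab at its right endpoint.
By right end: [1,2]  [2,3]  [1,4]  [6,8]  [7,9]  [12,14]  [10,17]  [16,18]  [14,19]  [18,21]  [23,24]
[1,2] uncovered → point at 2; [6,8] uncovered → point at 8; [12,14] uncovered → point at 14; [16,18] uncovered → point at 18; [23,24] uncovered → point at 24.
Points: 2, 8, 14, 18, 24 (5 total).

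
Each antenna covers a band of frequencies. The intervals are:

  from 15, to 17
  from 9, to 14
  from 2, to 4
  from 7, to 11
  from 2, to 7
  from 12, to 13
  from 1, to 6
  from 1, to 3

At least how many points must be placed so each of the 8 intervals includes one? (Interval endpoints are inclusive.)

Sort by right endpoint; whenever an interval is uncovered, place a point at its right end.
Sorted: [1,3] [2,4] [1,6] [2,7] [7,11] [12,13] [9,14] [15,17]
{[1,3],[2,4],[1,6],[2,7]} hit by 3; {[7,11]} hit by 11; {[12,13],[9,14]} hit by 13; {[15,17]} hit by 17.
Points: 3, 11, 13, 17 (4 total).

4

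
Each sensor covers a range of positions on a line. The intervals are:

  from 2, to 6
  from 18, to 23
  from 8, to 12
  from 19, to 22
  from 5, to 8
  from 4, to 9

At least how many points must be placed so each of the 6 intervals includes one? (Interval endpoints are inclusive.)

3

Process intervals by earliest right end; each time one isn't hit yet, stab at its right endpoint.
Sorted: [2,6] [5,8] [4,9] [8,12] [19,22] [18,23]
{[2,6],[5,8],[4,9]} hit by 6; {[8,12]} hit by 12; {[19,22],[18,23]} hit by 22.
Points: 6, 12, 22 (3 total).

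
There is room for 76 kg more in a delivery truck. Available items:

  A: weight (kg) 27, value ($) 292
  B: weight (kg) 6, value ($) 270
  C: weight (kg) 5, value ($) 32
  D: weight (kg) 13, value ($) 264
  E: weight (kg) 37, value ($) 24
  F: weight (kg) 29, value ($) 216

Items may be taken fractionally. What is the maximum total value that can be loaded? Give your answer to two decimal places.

Sort by value per unit weight and fill in that order.
Ratios (sorted): B 45.00, D 20.31, A 10.81, F 7.45, C 6.40, E 0.65
take B (6 @ 270); take D (13 @ 264); take A (27 @ 292); take F (29 @ 216); take 1/5 of C → 6.40. Capacity used 76/76.
Total value = 1048.40

1048.40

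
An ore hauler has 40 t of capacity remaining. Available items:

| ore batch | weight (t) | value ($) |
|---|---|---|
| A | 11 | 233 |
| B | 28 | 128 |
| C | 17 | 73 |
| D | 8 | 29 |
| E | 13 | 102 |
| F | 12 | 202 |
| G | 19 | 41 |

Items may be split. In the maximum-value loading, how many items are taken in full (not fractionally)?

Order: A (233/11=21.18) > F (202/12=16.83) > E (102/13=7.85) > B (128/28=4.57) > C (73/17=4.29) > D (29/8=3.62) > G (41/19=2.16)
Fill: take A (11 @ 233) → take F (12 @ 202) → take E (13 @ 102) → take 4/28 of B → 18.29; 40/40 used.
3 item(s) taken whole; one partial (take 4/28 of B).

3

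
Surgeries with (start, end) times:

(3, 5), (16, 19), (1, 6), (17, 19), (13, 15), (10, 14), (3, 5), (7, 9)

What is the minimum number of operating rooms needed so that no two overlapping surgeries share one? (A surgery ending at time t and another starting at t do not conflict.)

3

starts: [1, 3, 3, 7, 10, 13, 16, 17]
ends:   [5, 5, 6, 9, 14, 15, 19, 19]
s1→1 s3→2 s3→3  — peak 3.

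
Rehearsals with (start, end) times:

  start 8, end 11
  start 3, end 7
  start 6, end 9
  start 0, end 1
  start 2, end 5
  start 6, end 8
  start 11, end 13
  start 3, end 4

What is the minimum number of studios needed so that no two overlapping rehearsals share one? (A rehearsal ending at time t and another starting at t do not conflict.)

The answer is the maximum number of intervals overlapping at any instant.
starts: [0, 2, 3, 3, 6, 6, 8, 11]
ends:   [1, 4, 5, 7, 8, 9, 11, 13]
s0→1 e1→0 s2→1 s3→2 s3→3  — peak 3.

3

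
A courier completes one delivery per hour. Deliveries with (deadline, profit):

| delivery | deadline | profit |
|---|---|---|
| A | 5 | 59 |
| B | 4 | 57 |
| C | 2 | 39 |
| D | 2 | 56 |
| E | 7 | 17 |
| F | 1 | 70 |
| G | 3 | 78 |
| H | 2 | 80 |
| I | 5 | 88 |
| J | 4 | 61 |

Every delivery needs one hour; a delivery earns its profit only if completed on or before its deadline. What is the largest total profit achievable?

Sort by profit descending; place each in the latest free slot ≤ its deadline.
Profit order: I=88 H=80 G=78 F=70 J=61 A=59 B=57 D=56 C=39 E=17
Assign: I→slot 5, H→slot 2, G→slot 3, F→slot 1, J→slot 4, A skipped, B skipped, D skipped, C skipped, E→slot 7.
Slots: [1:F] [2:H] [3:G] [4:J] [5:I] [7:E]
Profit = 70 + 80 + 78 + 61 + 88 + 17 = 394

394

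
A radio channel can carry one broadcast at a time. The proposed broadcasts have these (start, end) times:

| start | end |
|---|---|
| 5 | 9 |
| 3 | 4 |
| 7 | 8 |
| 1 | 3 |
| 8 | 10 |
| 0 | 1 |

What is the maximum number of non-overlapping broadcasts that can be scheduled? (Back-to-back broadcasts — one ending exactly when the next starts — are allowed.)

Sorted by end: (0,1)  (1,3)  (3,4)  (7,8)  (5,9)  (8,10)
take (0,1); take (1,3); take (3,4); take (7,8); take (8,10).
Selected 5 broadcasts.

5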